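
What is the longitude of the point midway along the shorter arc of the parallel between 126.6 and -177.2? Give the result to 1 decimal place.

+154.7°

Signed shortest Δλ from +126.6° to -177.2° is +56.2°.
Midpoint longitude = +126.6° + (+56.2°)/2 = +126.6° + 28.1° = +154.7°.
(The naïve average (+126.6 + -177.2)/2 = -25.3° is on the wrong side of the globe.)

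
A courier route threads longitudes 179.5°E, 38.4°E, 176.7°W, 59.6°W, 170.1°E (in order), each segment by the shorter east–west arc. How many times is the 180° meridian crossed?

Leg 1: +179.5° → +38.4°, shortest Δλ = -141.1° (west) — does not cross 180°.
Leg 2: +38.4° → -176.7°, shortest Δλ = 144.9° (east) — crosses 180°.
Leg 3: -176.7° → -59.6°, shortest Δλ = 117.1° (east) — does not cross 180°.
Leg 4: -59.6° → +170.1°, shortest Δλ = -130.3° (west) — crosses 180°.
Total crossings: 2.

2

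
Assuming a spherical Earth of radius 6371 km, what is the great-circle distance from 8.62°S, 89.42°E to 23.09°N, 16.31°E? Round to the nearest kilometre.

Δλ = 16.31 − 89.42 = -73.11°.
Δφ = 23.09 − -8.62 = 31.71°.
a = sin²(Δφ/2) + cos φ₁ · cos φ₂ · sin²(Δλ/2) = 0.397269.
c = 2·atan2(√a, √(1−a)) = 1.36386 rad → d = 6371·c ≈ 8689.16 km.

8689 km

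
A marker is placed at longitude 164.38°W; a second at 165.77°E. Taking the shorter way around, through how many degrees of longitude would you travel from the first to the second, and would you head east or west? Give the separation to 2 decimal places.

29.85° west

Raw difference: 165.77 − -164.38 = 330.15°.
Normalise into (−180°, 180°]: 330.15° − 360° = -29.85°.
Negative ⇒ the second point lies to the west; separation 29.85°.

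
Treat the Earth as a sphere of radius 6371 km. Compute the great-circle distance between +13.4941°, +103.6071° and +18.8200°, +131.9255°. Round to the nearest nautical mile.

Δλ = 131.9255 − 103.6071 = 28.3184°.
Δφ = 18.8200 − 13.4941 = 5.3259°.
a = sin²(Δφ/2) + cos φ₁ · cos φ₂ · sin²(Δλ/2) = 0.057233.
c = 2·atan2(√a, √(1−a)) = 0.48316 rad → d = 6371·c ≈ 3078.19 km ≈ 1662.09 nmi.

1662 nmi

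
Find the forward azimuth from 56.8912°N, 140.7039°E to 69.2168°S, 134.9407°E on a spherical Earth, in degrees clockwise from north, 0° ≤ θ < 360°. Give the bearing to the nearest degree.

183°

Δλ = 134.9407 − 140.7039 = -5.7632°.
θ = atan2( sin Δλ · cos φ₂ , cos φ₁ · sin φ₂ − sin φ₁ · cos φ₂ · cos Δλ )
  = atan2(-0.03563, -0.80641) = -177.470° → normalised to [0°, 360°): 182.530°.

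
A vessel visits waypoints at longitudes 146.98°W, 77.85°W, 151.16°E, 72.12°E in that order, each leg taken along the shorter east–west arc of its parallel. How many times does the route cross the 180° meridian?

Leg 1: -146.98° → -77.85°, shortest Δλ = 69.13° (east) — does not cross 180°.
Leg 2: -77.85° → +151.16°, shortest Δλ = -130.99° (west) — crosses 180°.
Leg 3: +151.16° → +72.12°, shortest Δλ = -79.04° (west) — does not cross 180°.
Total crossings: 1.

1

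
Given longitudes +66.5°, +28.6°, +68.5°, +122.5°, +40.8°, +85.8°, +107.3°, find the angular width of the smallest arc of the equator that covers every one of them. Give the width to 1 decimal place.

Sort the longitudes: +28.6°, +40.8°, +66.5°, +68.5°, +85.8°, +107.3°, +122.5°.
Eastward gaps between consecutive values (wrapping around): 12.2°, 25.7°, 2.0°, 17.3°, 21.5°, 15.2°, 266.1°.
Largest gap = 266.1° ⇒ minimal covering band is its complement: 360° − 266.1° = 93.9°.
Band runs from +28.6° eastward to +122.5°.

93.9°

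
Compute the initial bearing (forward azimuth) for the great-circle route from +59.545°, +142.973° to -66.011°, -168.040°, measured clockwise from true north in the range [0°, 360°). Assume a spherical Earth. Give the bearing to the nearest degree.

Δλ = -168.040 − 142.973 = -311.013°; wrapped into (−180°, 180°]: 48.987°.
θ = atan2( sin Δλ · cos φ₂ , cos φ₁ · sin φ₂ − sin φ₁ · cos φ₂ · cos Δλ )
  = atan2(0.30678, -0.69307) = 156.124° → normalised to [0°, 360°): 156.124°.

156°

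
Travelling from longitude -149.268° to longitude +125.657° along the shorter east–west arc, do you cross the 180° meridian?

Naïve |125.657 − -149.268| = 274.925° > 180°, so the shorter arc goes the other way round — across 180°.
Signed shortest Δλ = ((125.657 − -149.268 + 180) mod 360) − 180 = -85.075°.
Going west by 85.075° from -149.268° passes through 180° before reaching +125.657°.

Yes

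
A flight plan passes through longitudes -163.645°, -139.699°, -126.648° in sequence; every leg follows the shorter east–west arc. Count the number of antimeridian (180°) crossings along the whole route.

Leg 1: -163.645° → -139.699°, shortest Δλ = 23.946° (east) — does not cross 180°.
Leg 2: -139.699° → -126.648°, shortest Δλ = 13.051° (east) — does not cross 180°.
Total crossings: 0.

0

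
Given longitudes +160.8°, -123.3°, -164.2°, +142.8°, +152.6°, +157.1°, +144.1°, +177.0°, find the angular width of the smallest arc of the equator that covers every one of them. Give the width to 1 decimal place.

Sort the longitudes: -164.2°, -123.3°, +142.8°, +144.1°, +152.6°, +157.1°, +160.8°, +177.0°.
Eastward gaps between consecutive values (wrapping around): 40.9°, 266.1°, 1.3°, 8.5°, 4.5°, 3.7°, 16.2°, 18.8°.
Largest gap = 266.1° ⇒ minimal covering band is its complement: 360° − 266.1° = 93.9°.
Band runs from +142.8° eastward to -123.3°, crossing the antimeridian.

93.9°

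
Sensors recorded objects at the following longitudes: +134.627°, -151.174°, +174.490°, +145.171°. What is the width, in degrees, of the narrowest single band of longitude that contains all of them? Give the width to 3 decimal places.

Sort the longitudes: -151.174°, +134.627°, +145.171°, +174.490°.
Eastward gaps between consecutive values (wrapping around): 285.801°, 10.544°, 29.319°, 34.336°.
Largest gap = 285.801° ⇒ minimal covering band is its complement: 360° − 285.801° = 74.199°.
Band runs from +134.627° eastward to -151.174°, crossing the antimeridian.

74.199°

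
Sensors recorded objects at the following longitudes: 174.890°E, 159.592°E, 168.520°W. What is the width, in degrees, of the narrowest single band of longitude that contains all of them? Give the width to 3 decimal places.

Sort the longitudes: -168.520°, +159.592°, +174.890°.
Eastward gaps between consecutive values (wrapping around): 328.112°, 15.298°, 16.590°.
Largest gap = 328.112° ⇒ minimal covering band is its complement: 360° − 328.112° = 31.888°.
Band runs from +159.592° eastward to -168.520°, crossing the antimeridian.

31.888°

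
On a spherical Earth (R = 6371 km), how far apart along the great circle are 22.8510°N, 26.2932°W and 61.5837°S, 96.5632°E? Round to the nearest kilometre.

13945 km

Δλ = 96.5632 − -26.2932 = 122.8564°.
Δφ = -61.5837 − 22.8510 = -84.4347°.
a = sin²(Δφ/2) + cos φ₁ · cos φ₂ · sin²(Δλ/2) = 0.789731.
c = 2·atan2(√a, √(1−a)) = 2.18887 rad → d = 6371·c ≈ 13945.26 km.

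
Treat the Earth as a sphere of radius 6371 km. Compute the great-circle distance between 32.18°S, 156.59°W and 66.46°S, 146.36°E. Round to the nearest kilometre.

Δλ = 146.36 − -156.59 = 302.95°; wrapped into (−180°, 180°]: -57.05°.
Δφ = -66.46 − -32.18 = -34.28°.
a = sin²(Δφ/2) + cos φ₁ · cos φ₂ · sin²(Δλ/2) = 0.163940.
c = 2·atan2(√a, √(1−a)) = 0.83373 rad → d = 6371·c ≈ 5311.68 km.

5312 km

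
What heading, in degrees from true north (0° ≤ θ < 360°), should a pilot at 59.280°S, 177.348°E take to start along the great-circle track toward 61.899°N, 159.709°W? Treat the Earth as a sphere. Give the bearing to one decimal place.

Δλ = -159.709 − 177.348 = -337.057°; wrapped into (−180°, 180°]: 22.943°.
θ = atan2( sin Δλ · cos φ₂ , cos φ₁ · sin φ₂ − sin φ₁ · cos φ₂ · cos Δλ )
  = atan2(0.18361, 0.82352) = 12.569° → normalised to [0°, 360°): 12.569°.

12.6°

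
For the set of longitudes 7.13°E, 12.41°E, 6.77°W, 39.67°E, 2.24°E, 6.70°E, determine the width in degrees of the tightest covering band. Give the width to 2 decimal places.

46.44°

Sort the longitudes: -6.77°, +2.24°, +6.70°, +7.13°, +12.41°, +39.67°.
Eastward gaps between consecutive values (wrapping around): 9.01°, 4.46°, 0.43°, 5.28°, 27.26°, 313.56°.
Largest gap = 313.56° ⇒ minimal covering band is its complement: 360° − 313.56° = 46.44°.
Band runs from -6.77° eastward to +39.67°.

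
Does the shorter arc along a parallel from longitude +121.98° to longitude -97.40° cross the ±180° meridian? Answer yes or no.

Yes

Naïve |-97.40 − 121.98| = 219.38° > 180°, so the shorter arc goes the other way round — across 180°.
Signed shortest Δλ = ((-97.40 − 121.98 + 180) mod 360) − 180 = 140.62°.
Going east by 140.62° from +121.98° passes through 180° before reaching -97.40°.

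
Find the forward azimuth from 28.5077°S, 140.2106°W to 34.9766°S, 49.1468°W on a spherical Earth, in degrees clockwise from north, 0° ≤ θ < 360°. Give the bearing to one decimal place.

Δλ = -49.1468 − -140.2106 = 91.0638°.
θ = atan2( sin Δλ · cos φ₂ , cos φ₁ · sin φ₂ − sin φ₁ · cos φ₂ · cos Δλ )
  = atan2(0.81925, -0.51100) = 121.954° → normalised to [0°, 360°): 121.954°.

122.0°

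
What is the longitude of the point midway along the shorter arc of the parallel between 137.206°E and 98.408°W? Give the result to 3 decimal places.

Signed shortest Δλ from +137.206° to -98.408° is +124.386°.
Midpoint longitude = +137.206° + (+124.386°)/2 = +137.206° + 62.193° = +199.399°.
Normalise into (−180°, 180°]: -160.601°.
(The naïve average (+137.206 + -98.408)/2 = 19.399° is on the wrong side of the globe.)

160.601°W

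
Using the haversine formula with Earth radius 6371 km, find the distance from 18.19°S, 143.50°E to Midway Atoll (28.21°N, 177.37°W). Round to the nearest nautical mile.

3595 nmi

Δλ = -177.37 − 143.50 = -320.87°; wrapped into (−180°, 180°]: 39.13°.
Δφ = 28.21 − -18.19 = 46.40°.
a = sin²(Δφ/2) + cos φ₁ · cos φ₂ · sin²(Δλ/2) = 0.249074.
c = 2·atan2(√a, √(1−a)) = 1.04506 rad → d = 6371·c ≈ 6658.06 km ≈ 3595.06 nmi.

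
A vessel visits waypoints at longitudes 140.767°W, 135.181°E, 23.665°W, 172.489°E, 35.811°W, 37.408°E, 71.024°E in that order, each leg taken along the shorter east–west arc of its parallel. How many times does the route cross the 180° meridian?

Leg 1: -140.767° → +135.181°, shortest Δλ = -84.052° (west) — crosses 180°.
Leg 2: +135.181° → -23.665°, shortest Δλ = -158.846° (west) — does not cross 180°.
Leg 3: -23.665° → +172.489°, shortest Δλ = -163.846° (west) — crosses 180°.
Leg 4: +172.489° → -35.811°, shortest Δλ = 151.7° (east) — crosses 180°.
Leg 5: -35.811° → +37.408°, shortest Δλ = 73.219° (east) — does not cross 180°.
Leg 6: +37.408° → +71.024°, shortest Δλ = 33.616° (east) — does not cross 180°.
Total crossings: 3.

3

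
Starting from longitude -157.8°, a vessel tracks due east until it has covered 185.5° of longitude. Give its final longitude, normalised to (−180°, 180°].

+27.7°

Start at -157.8°; shift +185.5° → +27.7°.
+27.7° already lies in (−180°, 180°].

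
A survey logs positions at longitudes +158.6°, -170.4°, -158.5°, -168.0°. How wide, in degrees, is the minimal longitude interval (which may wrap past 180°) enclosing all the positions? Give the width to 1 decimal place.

Sort the longitudes: -170.4°, -168.0°, -158.5°, +158.6°.
Eastward gaps between consecutive values (wrapping around): 2.4°, 9.5°, 317.1°, 31.0°.
Largest gap = 317.1° ⇒ minimal covering band is its complement: 360° − 317.1° = 42.9°.
Band runs from +158.6° eastward to -158.5°, crossing the antimeridian.

42.9°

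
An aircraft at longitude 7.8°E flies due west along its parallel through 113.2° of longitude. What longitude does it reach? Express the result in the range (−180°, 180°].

Start at +7.8°; shift −113.2° → -105.4°.
-105.4° already lies in (−180°, 180°].

105.4°W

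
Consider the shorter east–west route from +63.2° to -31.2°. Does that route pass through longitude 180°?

No

Signed shortest Δλ = ((-31.2 − 63.2 + 180) mod 360) − 180 = -94.4°.
Going west by 94.4° from +63.2° reaches -31.2° without touching 180°.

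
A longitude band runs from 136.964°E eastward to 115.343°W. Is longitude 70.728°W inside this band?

No

Band width going east from +136.964° to -115.343°: ((-115.343 − 136.964) mod 360) = 107.693°.
Offset of -70.728° east of the west edge: ((-70.728 − 136.964) mod 360) = 152.308°.
152.308° > 107.693° ⇒ outside.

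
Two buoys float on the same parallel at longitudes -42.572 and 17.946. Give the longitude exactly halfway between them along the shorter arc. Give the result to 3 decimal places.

-12.313°

Signed shortest Δλ from -42.572° to +17.946° is +60.518°.
Midpoint longitude = -42.572° + (+60.518°)/2 = -42.572° + 30.259° = -12.313°.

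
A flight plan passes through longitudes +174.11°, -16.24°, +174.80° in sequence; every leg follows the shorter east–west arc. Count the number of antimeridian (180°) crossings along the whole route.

2

Leg 1: +174.11° → -16.24°, shortest Δλ = 169.65° (east) — crosses 180°.
Leg 2: -16.24° → +174.80°, shortest Δλ = -168.96° (west) — crosses 180°.
Total crossings: 2.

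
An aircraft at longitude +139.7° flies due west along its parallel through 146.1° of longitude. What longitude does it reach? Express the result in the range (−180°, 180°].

Start at +139.7°; shift −146.1° → -6.4°.
-6.4° already lies in (−180°, 180°].

-6.4°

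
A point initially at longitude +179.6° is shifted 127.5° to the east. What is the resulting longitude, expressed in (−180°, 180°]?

Start at +179.6°; shift +127.5° → +307.1°.
+307.1° lies outside (−180°, 180°]; subtract 360° → -52.9°.

-52.9°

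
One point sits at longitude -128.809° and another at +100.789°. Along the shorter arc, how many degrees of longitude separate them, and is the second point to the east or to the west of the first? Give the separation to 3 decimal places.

130.402° west

Raw difference: 100.789 − -128.809 = 229.598°.
Normalise into (−180°, 180°]: 229.598° − 360° = -130.402°.
Negative ⇒ the second point lies to the west; separation 130.402°.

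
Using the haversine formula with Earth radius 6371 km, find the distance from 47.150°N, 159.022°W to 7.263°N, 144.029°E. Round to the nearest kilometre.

6958 km

Δλ = 144.029 − -159.022 = 303.051°; wrapped into (−180°, 180°]: -56.949°.
Δφ = 7.263 − 47.150 = -39.887°.
a = sin²(Δφ/2) + cos φ₁ · cos φ₂ · sin²(Δλ/2) = 0.269692.
c = 2·atan2(√a, √(1−a)) = 1.09211 rad → d = 6371·c ≈ 6957.81 km.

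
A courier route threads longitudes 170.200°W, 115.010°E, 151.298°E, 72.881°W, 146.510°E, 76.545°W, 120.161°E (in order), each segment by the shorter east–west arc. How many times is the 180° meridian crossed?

Leg 1: -170.200° → +115.010°, shortest Δλ = -74.79° (west) — crosses 180°.
Leg 2: +115.010° → +151.298°, shortest Δλ = 36.288° (east) — does not cross 180°.
Leg 3: +151.298° → -72.881°, shortest Δλ = 135.821° (east) — crosses 180°.
Leg 4: -72.881° → +146.510°, shortest Δλ = -140.609° (west) — crosses 180°.
Leg 5: +146.510° → -76.545°, shortest Δλ = 136.945° (east) — crosses 180°.
Leg 6: -76.545° → +120.161°, shortest Δλ = -163.294° (west) — crosses 180°.
Total crossings: 5.

5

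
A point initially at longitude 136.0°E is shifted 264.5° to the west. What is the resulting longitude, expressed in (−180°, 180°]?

Start at +136.0°; shift −264.5° → -128.5°.
-128.5° already lies in (−180°, 180°].

128.5°W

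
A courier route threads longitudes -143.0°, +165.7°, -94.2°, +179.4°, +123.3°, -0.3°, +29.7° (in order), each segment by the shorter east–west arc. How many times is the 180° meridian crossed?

3

Leg 1: -143.0° → +165.7°, shortest Δλ = -51.3° (west) — crosses 180°.
Leg 2: +165.7° → -94.2°, shortest Δλ = 100.1° (east) — crosses 180°.
Leg 3: -94.2° → +179.4°, shortest Δλ = -86.4° (west) — crosses 180°.
Leg 4: +179.4° → +123.3°, shortest Δλ = -56.1° (west) — does not cross 180°.
Leg 5: +123.3° → -0.3°, shortest Δλ = -123.6° (west) — does not cross 180°.
Leg 6: -0.3° → +29.7°, shortest Δλ = 30.0° (east) — does not cross 180°.
Total crossings: 3.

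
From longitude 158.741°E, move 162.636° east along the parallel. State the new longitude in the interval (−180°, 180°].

Start at +158.741°; shift +162.636° → +321.377°.
+321.377° lies outside (−180°, 180°]; subtract 360° → -38.623°.

38.623°W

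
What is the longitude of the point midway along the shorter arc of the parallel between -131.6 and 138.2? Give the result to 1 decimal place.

-176.7°

Signed shortest Δλ from -131.6° to +138.2° is -90.2°.
Midpoint longitude = -131.6° + (-90.2°)/2 = -131.6° − 45.1° = -176.7°.
(The naïve average (-131.6 + +138.2)/2 = 3.3° is on the wrong side of the globe.)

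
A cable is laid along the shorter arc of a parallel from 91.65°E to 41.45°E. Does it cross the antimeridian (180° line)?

No

Signed shortest Δλ = ((41.45 − 91.65 + 180) mod 360) − 180 = -50.2°.
Going west by 50.2° from +91.65° reaches +41.45° without touching 180°.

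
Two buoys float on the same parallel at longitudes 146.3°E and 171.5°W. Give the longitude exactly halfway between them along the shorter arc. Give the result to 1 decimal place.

Signed shortest Δλ from +146.3° to -171.5° is +42.2°.
Midpoint longitude = +146.3° + (+42.2°)/2 = +146.3° + 21.1° = +167.4°.
(The naïve average (+146.3 + -171.5)/2 = -12.6° is on the wrong side of the globe.)

167.4°E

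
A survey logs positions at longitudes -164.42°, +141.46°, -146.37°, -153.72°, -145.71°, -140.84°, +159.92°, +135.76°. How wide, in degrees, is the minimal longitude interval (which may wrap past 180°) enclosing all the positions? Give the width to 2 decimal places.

Sort the longitudes: -164.42°, -153.72°, -146.37°, -145.71°, -140.84°, +135.76°, +141.46°, +159.92°.
Eastward gaps between consecutive values (wrapping around): 10.70°, 7.35°, 0.66°, 4.87°, 276.60°, 5.70°, 18.46°, 35.66°.
Largest gap = 276.60° ⇒ minimal covering band is its complement: 360° − 276.60° = 83.40°.
Band runs from +135.76° eastward to -140.84°, crossing the antimeridian.

83.40°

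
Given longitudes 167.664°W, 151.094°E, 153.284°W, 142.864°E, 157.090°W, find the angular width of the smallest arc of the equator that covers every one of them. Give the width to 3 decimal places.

63.852°

Sort the longitudes: -167.664°, -157.090°, -153.284°, +142.864°, +151.094°.
Eastward gaps between consecutive values (wrapping around): 10.574°, 3.806°, 296.148°, 8.230°, 41.242°.
Largest gap = 296.148° ⇒ minimal covering band is its complement: 360° − 296.148° = 63.852°.
Band runs from +142.864° eastward to -153.284°, crossing the antimeridian.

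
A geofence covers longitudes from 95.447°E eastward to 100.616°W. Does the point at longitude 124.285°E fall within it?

Yes

Band width going east from +95.447° to -100.616°: ((-100.616 − 95.447) mod 360) = 163.937°.
Offset of +124.285° east of the west edge: ((124.285 − 95.447) mod 360) = 28.838°.
28.838° ≤ 163.937° ⇒ inside.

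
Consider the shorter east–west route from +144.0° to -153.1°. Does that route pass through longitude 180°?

Yes

Naïve |-153.1 − 144.0| = 297.1° > 180°, so the shorter arc goes the other way round — across 180°.
Signed shortest Δλ = ((-153.1 − 144.0 + 180) mod 360) − 180 = 62.9°.
Going east by 62.9° from +144.0° passes through 180° before reaching -153.1°.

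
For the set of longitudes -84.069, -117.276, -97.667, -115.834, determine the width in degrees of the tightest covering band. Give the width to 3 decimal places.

Sort the longitudes: -117.276°, -115.834°, -97.667°, -84.069°.
Eastward gaps between consecutive values (wrapping around): 1.442°, 18.167°, 13.598°, 326.793°.
Largest gap = 326.793° ⇒ minimal covering band is its complement: 360° − 326.793° = 33.207°.
Band runs from -117.276° eastward to -84.069°.

33.207°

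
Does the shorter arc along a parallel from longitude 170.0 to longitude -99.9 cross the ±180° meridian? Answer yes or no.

Naïve |-99.9 − 170.0| = 269.9° > 180°, so the shorter arc goes the other way round — across 180°.
Signed shortest Δλ = ((-99.9 − 170.0 + 180) mod 360) − 180 = 90.1°.
Going east by 90.1° from +170.0° passes through 180° before reaching -99.9°.

Yes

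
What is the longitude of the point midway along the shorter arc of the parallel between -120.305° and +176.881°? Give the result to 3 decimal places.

-151.712°

Signed shortest Δλ from -120.305° to +176.881° is -62.814°.
Midpoint longitude = -120.305° + (-62.814°)/2 = -120.305° − 31.407° = -151.712°.
(The naïve average (-120.305 + +176.881)/2 = 28.288° is on the wrong side of the globe.)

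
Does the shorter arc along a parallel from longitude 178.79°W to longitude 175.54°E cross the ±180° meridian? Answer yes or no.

Naïve |175.54 − -178.79| = 354.33° > 180°, so the shorter arc goes the other way round — across 180°.
Signed shortest Δλ = ((175.54 − -178.79 + 180) mod 360) − 180 = -5.67°.
Going west by 5.67° from -178.79° passes through 180° before reaching +175.54°.

Yes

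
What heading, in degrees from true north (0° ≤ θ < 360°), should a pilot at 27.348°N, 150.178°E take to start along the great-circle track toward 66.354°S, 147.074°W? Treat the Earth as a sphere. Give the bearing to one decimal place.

Δλ = -147.074 − 150.178 = -297.252°; wrapped into (−180°, 180°]: 62.748°.
θ = atan2( sin Δλ · cos φ₂ , cos φ₁ · sin φ₂ − sin φ₁ · cos φ₂ · cos Δλ )
  = atan2(0.35656, -0.89803) = 158.344° → normalised to [0°, 360°): 158.344°.

158.3°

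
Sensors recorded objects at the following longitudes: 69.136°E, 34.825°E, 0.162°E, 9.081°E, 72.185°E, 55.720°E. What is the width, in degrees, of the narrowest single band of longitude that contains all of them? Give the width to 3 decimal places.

72.023°

Sort the longitudes: +0.162°, +9.081°, +34.825°, +55.720°, +69.136°, +72.185°.
Eastward gaps between consecutive values (wrapping around): 8.919°, 25.744°, 20.895°, 13.416°, 3.049°, 287.977°.
Largest gap = 287.977° ⇒ minimal covering band is its complement: 360° − 287.977° = 72.023°.
Band runs from +0.162° eastward to +72.185°.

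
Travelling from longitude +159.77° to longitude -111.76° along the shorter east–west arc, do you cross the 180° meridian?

Naïve |-111.76 − 159.77| = 271.53° > 180°, so the shorter arc goes the other way round — across 180°.
Signed shortest Δλ = ((-111.76 − 159.77 + 180) mod 360) − 180 = 88.47°.
Going east by 88.47° from +159.77° passes through 180° before reaching -111.76°.

Yes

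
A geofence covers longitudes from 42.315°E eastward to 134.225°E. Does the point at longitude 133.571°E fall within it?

Yes

Band width going east from +42.315° to +134.225°: ((134.225 − 42.315) mod 360) = 91.910°.
Offset of +133.571° east of the west edge: ((133.571 − 42.315) mod 360) = 91.256°.
91.256° ≤ 91.910° ⇒ inside.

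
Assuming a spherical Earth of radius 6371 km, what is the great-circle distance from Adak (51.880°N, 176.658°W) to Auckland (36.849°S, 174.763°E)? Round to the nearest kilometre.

9901 km

Δλ = 174.763 − -176.658 = 351.421°; wrapped into (−180°, 180°]: -8.579°.
Δφ = -36.849 − 51.880 = -88.729°.
a = sin²(Δφ/2) + cos φ₁ · cos φ₂ · sin²(Δλ/2) = 0.491673.
c = 2·atan2(√a, √(1−a)) = 1.55414 rad → d = 6371·c ≈ 9901.43 km.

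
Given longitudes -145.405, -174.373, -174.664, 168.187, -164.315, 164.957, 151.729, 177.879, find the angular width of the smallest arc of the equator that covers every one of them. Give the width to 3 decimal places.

62.866°

Sort the longitudes: -174.664°, -174.373°, -164.315°, -145.405°, +151.729°, +164.957°, +168.187°, +177.879°.
Eastward gaps between consecutive values (wrapping around): 0.291°, 10.058°, 18.910°, 297.134°, 13.228°, 3.230°, 9.692°, 7.457°.
Largest gap = 297.134° ⇒ minimal covering band is its complement: 360° − 297.134° = 62.866°.
Band runs from +151.729° eastward to -145.405°, crossing the antimeridian.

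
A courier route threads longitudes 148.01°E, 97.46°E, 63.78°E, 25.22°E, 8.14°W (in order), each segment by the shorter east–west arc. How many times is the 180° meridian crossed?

0

Leg 1: +148.01° → +97.46°, shortest Δλ = -50.55° (west) — does not cross 180°.
Leg 2: +97.46° → +63.78°, shortest Δλ = -33.68° (west) — does not cross 180°.
Leg 3: +63.78° → +25.22°, shortest Δλ = -38.56° (west) — does not cross 180°.
Leg 4: +25.22° → -8.14°, shortest Δλ = -33.36° (west) — does not cross 180°.
Total crossings: 0.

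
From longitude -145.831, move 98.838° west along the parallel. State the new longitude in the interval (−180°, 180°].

+115.331°

Start at -145.831°; shift −98.838° → -244.669°.
-244.669° lies outside (−180°, 180°]; add 360° → +115.331°.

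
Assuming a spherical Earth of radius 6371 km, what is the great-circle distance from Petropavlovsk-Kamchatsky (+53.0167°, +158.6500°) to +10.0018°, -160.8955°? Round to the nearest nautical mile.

3235 nmi

Δλ = -160.8955 − 158.6500 = -319.5455°; wrapped into (−180°, 180°]: 40.4545°.
Δφ = 10.0018 − 53.0167 = -43.0149°.
a = sin²(Δφ/2) + cos φ₁ · cos φ₂ · sin²(Δλ/2) = 0.205232.
c = 2·atan2(√a, √(1−a)) = 0.94031 rad → d = 6371·c ≈ 5990.72 km ≈ 3234.73 nmi.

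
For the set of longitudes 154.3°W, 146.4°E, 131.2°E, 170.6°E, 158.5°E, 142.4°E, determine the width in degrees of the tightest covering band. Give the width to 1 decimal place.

74.5°

Sort the longitudes: -154.3°, +131.2°, +142.4°, +146.4°, +158.5°, +170.6°.
Eastward gaps between consecutive values (wrapping around): 285.5°, 11.2°, 4.0°, 12.1°, 12.1°, 35.1°.
Largest gap = 285.5° ⇒ minimal covering band is its complement: 360° − 285.5° = 74.5°.
Band runs from +131.2° eastward to -154.3°, crossing the antimeridian.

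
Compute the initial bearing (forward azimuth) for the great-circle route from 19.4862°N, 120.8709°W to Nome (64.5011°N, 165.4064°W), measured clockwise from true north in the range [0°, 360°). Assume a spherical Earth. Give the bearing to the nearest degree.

338°

Δλ = -165.4064 − -120.8709 = -44.5355°.
θ = atan2( sin Δλ · cos φ₂ , cos φ₁ · sin φ₂ − sin φ₁ · cos φ₂ · cos Δλ )
  = atan2(-0.30193, 0.74853) = -21.967° → normalised to [0°, 360°): 338.033°.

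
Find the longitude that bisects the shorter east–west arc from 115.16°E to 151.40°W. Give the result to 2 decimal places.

161.88°E

Signed shortest Δλ from +115.16° to -151.40° is +93.44°.
Midpoint longitude = +115.16° + (+93.44°)/2 = +115.16° + 46.72° = +161.88°.
(The naïve average (+115.16 + -151.40)/2 = -18.12° is on the wrong side of the globe.)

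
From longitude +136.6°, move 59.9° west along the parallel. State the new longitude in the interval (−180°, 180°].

+76.7°

Start at +136.6°; shift −59.9° → +76.7°.
+76.7° already lies in (−180°, 180°].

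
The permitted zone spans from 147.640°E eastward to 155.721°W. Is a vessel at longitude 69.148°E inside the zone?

Band width going east from +147.640° to -155.721°: ((-155.721 − 147.640) mod 360) = 56.639°.
Offset of +69.148° east of the west edge: ((69.148 − 147.640) mod 360) = 281.508°.
281.508° > 56.639° ⇒ outside.

No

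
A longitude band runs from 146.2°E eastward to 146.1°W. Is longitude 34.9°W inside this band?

Band width going east from +146.2° to -146.1°: ((-146.1 − 146.2) mod 360) = 67.7°.
Offset of -34.9° east of the west edge: ((-34.9 − 146.2) mod 360) = 178.9°.
178.9° > 67.7° ⇒ outside.

No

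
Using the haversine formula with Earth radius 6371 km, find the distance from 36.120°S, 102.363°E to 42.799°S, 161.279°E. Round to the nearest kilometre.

Δλ = 161.279 − 102.363 = 58.916°.
Δφ = -42.799 − -36.120 = -6.679°.
a = sin²(Δφ/2) + cos φ₁ · cos φ₂ · sin²(Δλ/2) = 0.146741.
c = 2·atan2(√a, √(1−a)) = 0.78623 rad → d = 6371·c ≈ 5009.07 km.

5009 km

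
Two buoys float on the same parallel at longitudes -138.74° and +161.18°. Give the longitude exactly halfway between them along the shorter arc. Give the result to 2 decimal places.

-168.78°

Signed shortest Δλ from -138.74° to +161.18° is -60.08°.
Midpoint longitude = -138.74° + (-60.08°)/2 = -138.74° − 30.04° = -168.78°.
(The naïve average (-138.74 + +161.18)/2 = 11.22° is on the wrong side of the globe.)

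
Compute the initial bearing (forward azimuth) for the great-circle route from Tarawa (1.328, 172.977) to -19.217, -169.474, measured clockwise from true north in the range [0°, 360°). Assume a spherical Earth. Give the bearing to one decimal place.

140.9°

Δλ = -169.474 − 172.977 = -342.451°; wrapped into (−180°, 180°]: 17.549°.
θ = atan2( sin Δλ · cos φ₂ , cos φ₁ · sin φ₂ − sin φ₁ · cos φ₂ · cos Δλ )
  = atan2(0.28472, -0.34992) = 140.866° → normalised to [0°, 360°): 140.866°.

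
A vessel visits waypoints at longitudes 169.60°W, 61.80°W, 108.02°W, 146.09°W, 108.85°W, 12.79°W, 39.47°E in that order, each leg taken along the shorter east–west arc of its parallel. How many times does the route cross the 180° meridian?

0

Leg 1: -169.60° → -61.80°, shortest Δλ = 107.8° (east) — does not cross 180°.
Leg 2: -61.80° → -108.02°, shortest Δλ = -46.22° (west) — does not cross 180°.
Leg 3: -108.02° → -146.09°, shortest Δλ = -38.07° (west) — does not cross 180°.
Leg 4: -146.09° → -108.85°, shortest Δλ = 37.24° (east) — does not cross 180°.
Leg 5: -108.85° → -12.79°, shortest Δλ = 96.06° (east) — does not cross 180°.
Leg 6: -12.79° → +39.47°, shortest Δλ = 52.26° (east) — does not cross 180°.
Total crossings: 0.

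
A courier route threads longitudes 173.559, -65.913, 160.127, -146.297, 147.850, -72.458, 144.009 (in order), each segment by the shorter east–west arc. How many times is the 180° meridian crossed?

Leg 1: +173.559° → -65.913°, shortest Δλ = 120.528° (east) — crosses 180°.
Leg 2: -65.913° → +160.127°, shortest Δλ = -133.96° (west) — crosses 180°.
Leg 3: +160.127° → -146.297°, shortest Δλ = 53.576° (east) — crosses 180°.
Leg 4: -146.297° → +147.850°, shortest Δλ = -65.853° (west) — crosses 180°.
Leg 5: +147.850° → -72.458°, shortest Δλ = 139.692° (east) — crosses 180°.
Leg 6: -72.458° → +144.009°, shortest Δλ = -143.533° (west) — crosses 180°.
Total crossings: 6.

6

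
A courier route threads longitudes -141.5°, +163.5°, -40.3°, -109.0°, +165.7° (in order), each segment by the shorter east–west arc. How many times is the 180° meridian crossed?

Leg 1: -141.5° → +163.5°, shortest Δλ = -55.0° (west) — crosses 180°.
Leg 2: +163.5° → -40.3°, shortest Δλ = 156.2° (east) — crosses 180°.
Leg 3: -40.3° → -109.0°, shortest Δλ = -68.7° (west) — does not cross 180°.
Leg 4: -109.0° → +165.7°, shortest Δλ = -85.3° (west) — crosses 180°.
Total crossings: 3.

3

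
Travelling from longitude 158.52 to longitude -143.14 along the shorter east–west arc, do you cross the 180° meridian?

Yes

Naïve |-143.14 − 158.52| = 301.66° > 180°, so the shorter arc goes the other way round — across 180°.
Signed shortest Δλ = ((-143.14 − 158.52 + 180) mod 360) − 180 = 58.34°.
Going east by 58.34° from +158.52° passes through 180° before reaching -143.14°.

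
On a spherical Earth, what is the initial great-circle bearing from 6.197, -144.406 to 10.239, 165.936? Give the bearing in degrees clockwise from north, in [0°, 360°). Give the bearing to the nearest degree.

Δλ = 165.936 − -144.406 = 310.342°; wrapped into (−180°, 180°]: -49.658°.
θ = atan2( sin Δλ · cos φ₂ , cos φ₁ · sin φ₂ − sin φ₁ · cos φ₂ · cos Δλ )
  = atan2(-0.75006, 0.10795) = -81.810° → normalised to [0°, 360°): 278.190°.

278°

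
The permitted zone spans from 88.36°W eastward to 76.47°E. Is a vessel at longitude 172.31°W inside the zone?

Band width going east from -88.36° to +76.47°: ((76.47 − -88.36) mod 360) = 164.83°.
Offset of -172.31° east of the west edge: ((-172.31 − -88.36) mod 360) = 276.05°.
276.05° > 164.83° ⇒ outside.

No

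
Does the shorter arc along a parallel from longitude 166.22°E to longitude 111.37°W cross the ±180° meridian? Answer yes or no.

Naïve |-111.37 − 166.22| = 277.59° > 180°, so the shorter arc goes the other way round — across 180°.
Signed shortest Δλ = ((-111.37 − 166.22 + 180) mod 360) − 180 = 82.41°.
Going east by 82.41° from +166.22° passes through 180° before reaching -111.37°.

Yes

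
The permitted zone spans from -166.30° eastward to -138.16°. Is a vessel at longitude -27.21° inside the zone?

Band width going east from -166.30° to -138.16°: ((-138.16 − -166.30) mod 360) = 28.14°.
Offset of -27.21° east of the west edge: ((-27.21 − -166.30) mod 360) = 139.09°.
139.09° > 28.14° ⇒ outside.

No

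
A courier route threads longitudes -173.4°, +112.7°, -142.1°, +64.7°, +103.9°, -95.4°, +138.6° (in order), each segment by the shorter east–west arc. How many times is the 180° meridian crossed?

Leg 1: -173.4° → +112.7°, shortest Δλ = -73.9° (west) — crosses 180°.
Leg 2: +112.7° → -142.1°, shortest Δλ = 105.2° (east) — crosses 180°.
Leg 3: -142.1° → +64.7°, shortest Δλ = -153.2° (west) — crosses 180°.
Leg 4: +64.7° → +103.9°, shortest Δλ = 39.2° (east) — does not cross 180°.
Leg 5: +103.9° → -95.4°, shortest Δλ = 160.7° (east) — crosses 180°.
Leg 6: -95.4° → +138.6°, shortest Δλ = -126.0° (west) — crosses 180°.
Total crossings: 5.

5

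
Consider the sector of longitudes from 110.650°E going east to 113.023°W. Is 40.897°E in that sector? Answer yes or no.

Band width going east from +110.650° to -113.023°: ((-113.023 − 110.650) mod 360) = 136.327°.
Offset of +40.897° east of the west edge: ((40.897 − 110.650) mod 360) = 290.247°.
290.247° > 136.327° ⇒ outside.

No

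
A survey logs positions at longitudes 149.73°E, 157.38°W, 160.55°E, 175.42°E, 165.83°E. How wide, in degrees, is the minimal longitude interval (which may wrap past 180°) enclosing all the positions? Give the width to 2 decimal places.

Sort the longitudes: -157.38°, +149.73°, +160.55°, +165.83°, +175.42°.
Eastward gaps between consecutive values (wrapping around): 307.11°, 10.82°, 5.28°, 9.59°, 27.20°.
Largest gap = 307.11° ⇒ minimal covering band is its complement: 360° − 307.11° = 52.89°.
Band runs from +149.73° eastward to -157.38°, crossing the antimeridian.

52.89°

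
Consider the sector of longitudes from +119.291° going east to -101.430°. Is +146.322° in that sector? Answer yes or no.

Yes

Band width going east from +119.291° to -101.430°: ((-101.430 − 119.291) mod 360) = 139.279°.
Offset of +146.322° east of the west edge: ((146.322 − 119.291) mod 360) = 27.031°.
27.031° ≤ 139.279° ⇒ inside.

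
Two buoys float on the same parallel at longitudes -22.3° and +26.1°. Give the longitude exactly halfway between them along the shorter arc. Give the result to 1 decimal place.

+1.9°

Signed shortest Δλ from -22.3° to +26.1° is +48.4°.
Midpoint longitude = -22.3° + (+48.4°)/2 = -22.3° + 24.2° = +1.9°.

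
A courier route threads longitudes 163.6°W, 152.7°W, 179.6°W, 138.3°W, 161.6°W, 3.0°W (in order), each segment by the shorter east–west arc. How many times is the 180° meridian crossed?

Leg 1: -163.6° → -152.7°, shortest Δλ = 10.9° (east) — does not cross 180°.
Leg 2: -152.7° → -179.6°, shortest Δλ = -26.9° (west) — does not cross 180°.
Leg 3: -179.6° → -138.3°, shortest Δλ = 41.3° (east) — does not cross 180°.
Leg 4: -138.3° → -161.6°, shortest Δλ = -23.3° (west) — does not cross 180°.
Leg 5: -161.6° → -3.0°, shortest Δλ = 158.6° (east) — does not cross 180°.
Total crossings: 0.

0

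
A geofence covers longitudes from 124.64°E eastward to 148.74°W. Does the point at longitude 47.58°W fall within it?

Band width going east from +124.64° to -148.74°: ((-148.74 − 124.64) mod 360) = 86.62°.
Offset of -47.58° east of the west edge: ((-47.58 − 124.64) mod 360) = 187.78°.
187.78° > 86.62° ⇒ outside.

No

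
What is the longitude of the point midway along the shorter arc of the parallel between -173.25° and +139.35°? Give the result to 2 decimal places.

Signed shortest Δλ from -173.25° to +139.35° is -47.40°.
Midpoint longitude = -173.25° + (-47.40°)/2 = -173.25° − 23.70° = -196.95°.
Normalise into (−180°, 180°]: +163.05°.
(The naïve average (-173.25 + +139.35)/2 = -16.95° is on the wrong side of the globe.)

+163.05°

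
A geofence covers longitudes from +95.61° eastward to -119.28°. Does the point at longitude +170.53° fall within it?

Yes

Band width going east from +95.61° to -119.28°: ((-119.28 − 95.61) mod 360) = 145.11°.
Offset of +170.53° east of the west edge: ((170.53 − 95.61) mod 360) = 74.92°.
74.92° ≤ 145.11° ⇒ inside.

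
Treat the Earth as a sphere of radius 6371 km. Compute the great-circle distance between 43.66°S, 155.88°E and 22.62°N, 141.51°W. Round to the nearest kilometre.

Δλ = -141.51 − 155.88 = -297.39°; wrapped into (−180°, 180°]: 62.61°.
Δφ = 22.62 − -43.66 = 66.28°.
a = sin²(Δφ/2) + cos φ₁ · cos φ₂ · sin²(Δλ/2) = 0.479157.
c = 2·atan2(√a, √(1−a)) = 1.52910 rad → d = 6371·c ≈ 9741.88 km.

9742 km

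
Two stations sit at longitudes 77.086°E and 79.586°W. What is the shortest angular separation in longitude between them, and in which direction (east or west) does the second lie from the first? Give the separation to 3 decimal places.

156.672° west

Raw difference: -79.586 − 77.086 = -156.672°.
Normalise into (−180°, 180°]: -156.672° stays -156.672°.
Negative ⇒ the second point lies to the west; separation 156.672°.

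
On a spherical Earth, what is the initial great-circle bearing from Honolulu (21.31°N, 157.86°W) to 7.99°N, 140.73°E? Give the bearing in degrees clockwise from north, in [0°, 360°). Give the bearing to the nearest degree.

Δλ = 140.73 − -157.86 = 298.59°; wrapped into (−180°, 180°]: -61.41°.
θ = atan2( sin Δλ · cos φ₂ , cos φ₁ · sin φ₂ − sin φ₁ · cos φ₂ · cos Δλ )
  = atan2(-0.86954, -0.04272) = -92.813° → normalised to [0°, 360°): 267.187°.

267°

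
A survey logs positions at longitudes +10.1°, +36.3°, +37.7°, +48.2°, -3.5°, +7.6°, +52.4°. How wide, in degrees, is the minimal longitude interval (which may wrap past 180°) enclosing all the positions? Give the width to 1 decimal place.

55.9°

Sort the longitudes: -3.5°, +7.6°, +10.1°, +36.3°, +37.7°, +48.2°, +52.4°.
Eastward gaps between consecutive values (wrapping around): 11.1°, 2.5°, 26.2°, 1.4°, 10.5°, 4.2°, 304.1°.
Largest gap = 304.1° ⇒ minimal covering band is its complement: 360° − 304.1° = 55.9°.
Band runs from -3.5° eastward to +52.4°.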